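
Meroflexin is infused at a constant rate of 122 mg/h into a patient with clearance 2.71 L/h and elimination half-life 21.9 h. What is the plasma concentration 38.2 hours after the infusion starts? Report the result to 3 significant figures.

31.6 mg/L

Css = rate / CL = 122 / 2.71 = 45.02 mg/L
k = ln 2 / 21.9 = 0.03165 h⁻¹
C(t) = Css (1 − e^(−kt)) = 45.02 × (1 − e^(−1.209)) = 45.02 × 0.7015 ≈ 31.6 mg/L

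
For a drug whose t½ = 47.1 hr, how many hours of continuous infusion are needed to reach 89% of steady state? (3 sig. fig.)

k = ln 2 / 47.1 = 0.01472 hr⁻¹
f = 1 − e^(−kt)  ⇒  t = −ln(1 − f) / k
t = −ln(1 − 0.89) / 0.01472 = 2.207 / 0.01472 ≈ 150 hours

150 hours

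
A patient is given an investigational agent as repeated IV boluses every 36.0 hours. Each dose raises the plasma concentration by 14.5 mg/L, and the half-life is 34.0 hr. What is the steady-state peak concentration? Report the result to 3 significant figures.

k = ln 2 / 34.0 = 0.02039 hr⁻¹
Fraction remaining after one interval: e^(−kτ) = e^(−0.02039 × 36.0) = 0.4800
R = 1 / (1 − 0.4800) = 1.923
Css,max = 14.5 × 1.923 ≈ 27.9 mg/L

27.9 mg/L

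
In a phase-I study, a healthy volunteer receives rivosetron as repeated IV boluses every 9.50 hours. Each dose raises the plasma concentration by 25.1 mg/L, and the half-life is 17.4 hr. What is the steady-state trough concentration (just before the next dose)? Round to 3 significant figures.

54.6 mg/L

k = ln 2 / 17.4 = 0.03984 hr⁻¹
Fraction remaining after one interval: e^(−kτ) = e^(−0.03984 × 9.50) = 0.6849
R = 1 / (1 − 0.6849) = 3.174
Css,max = 25.1 × 3.174 = 79.66 mg/L
Css,min = Css,max × e^(−kτ) = 79.66 × 0.6849 ≈ 54.6 mg/L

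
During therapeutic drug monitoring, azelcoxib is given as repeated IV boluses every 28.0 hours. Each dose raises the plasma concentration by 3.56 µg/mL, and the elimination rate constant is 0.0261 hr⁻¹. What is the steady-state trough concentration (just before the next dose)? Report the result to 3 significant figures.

Fraction remaining after one interval: e^(−kτ) = e^(−0.02610 × 28.0) = 0.4815
R = 1 / (1 − 0.4815) = 1.929
Css,max = 3.56 × 1.929 = 6.866 µg/mL
Css,min = Css,max × e^(−kτ) = 6.866 × 0.4815 ≈ 3.31 µg/mL

3.31 µg/mL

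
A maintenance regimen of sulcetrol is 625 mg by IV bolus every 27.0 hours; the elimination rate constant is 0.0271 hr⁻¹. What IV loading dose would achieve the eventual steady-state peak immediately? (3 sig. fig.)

Accumulation ratio R = 1 / (1 − e^(−kτ)) = 1 / (1 − e^(−0.02710×27.0)) = 1 / (1 − 0.4811) = 1.927
Loading dose = maintenance dose × R = 625 × 1.927 ≈ 1200 mg

1200 mg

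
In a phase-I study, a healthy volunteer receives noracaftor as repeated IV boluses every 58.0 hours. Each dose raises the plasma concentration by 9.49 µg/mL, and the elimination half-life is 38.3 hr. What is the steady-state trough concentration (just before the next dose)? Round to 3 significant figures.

k = ln 2 / 38.3 = 0.01810 hr⁻¹
Fraction remaining after one interval: e^(−kτ) = e^(−0.01810 × 58.0) = 0.3501
R = 1 / (1 − 0.3501) = 1.539
Css,max = 9.49 × 1.539 = 14.60 µg/mL
Css,min = Css,max × e^(−kτ) = 14.60 × 0.3501 ≈ 5.11 µg/mL

5.11 µg/mL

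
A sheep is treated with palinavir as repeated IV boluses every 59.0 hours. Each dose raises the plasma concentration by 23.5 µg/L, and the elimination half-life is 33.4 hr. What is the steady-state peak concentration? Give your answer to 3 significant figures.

33.3 µg/L

k = ln 2 / 33.4 = 0.02075 hr⁻¹
Fraction remaining after one interval: e^(−kτ) = e^(−0.02075 × 59.0) = 0.2939
R = 1 / (1 − 0.2939) = 1.416
Css,max = 23.5 × 1.416 ≈ 33.3 µg/L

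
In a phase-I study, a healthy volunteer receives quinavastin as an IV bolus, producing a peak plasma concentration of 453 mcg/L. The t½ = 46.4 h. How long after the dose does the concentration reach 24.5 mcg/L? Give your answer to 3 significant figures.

k = ln 2 / 46.4 = 0.01494 h⁻¹
C(t) = C₀ e^(−kt)  ⇒  t = ln(C₀/C) / k
t = ln(453/24.5) / 0.01494 = 2.917 / 0.01494 ≈ 195 hours

195 hours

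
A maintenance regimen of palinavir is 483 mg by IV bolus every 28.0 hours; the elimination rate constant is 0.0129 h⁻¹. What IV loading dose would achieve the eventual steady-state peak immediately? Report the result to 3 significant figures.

1590 mg

Accumulation ratio R = 1 / (1 − e^(−kτ)) = 1 / (1 − e^(−0.01290×28.0)) = 1 / (1 − 0.6968) = 3.299
Loading dose = maintenance dose × R = 483 × 3.299 ≈ 1590 mg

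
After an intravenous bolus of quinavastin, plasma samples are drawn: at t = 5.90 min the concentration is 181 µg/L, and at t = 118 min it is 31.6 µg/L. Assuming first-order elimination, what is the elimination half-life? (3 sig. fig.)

44.5 minutes

k = ln(C₁/C₂) / (t₂ − t₁) = ln(181/31.6) / (118 − 5.90)
  = 1.745 / 112.1 = 0.01557 min⁻¹
t½ = ln 2 / k = ln 2 / 0.01557 ≈ 44.5 minutes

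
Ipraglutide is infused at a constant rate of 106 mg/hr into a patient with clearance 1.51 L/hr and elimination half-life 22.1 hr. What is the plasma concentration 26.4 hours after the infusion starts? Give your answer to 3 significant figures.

39.5 µg/mL

Css = rate / CL = 106 / 1.51 = 70.20 µg/mL
k = ln 2 / 22.1 = 0.03136 hr⁻¹
C(t) = Css (1 − e^(−kt)) = 70.20 × (1 − e^(−0.8280)) = 70.20 × 0.5631 ≈ 39.5 µg/mL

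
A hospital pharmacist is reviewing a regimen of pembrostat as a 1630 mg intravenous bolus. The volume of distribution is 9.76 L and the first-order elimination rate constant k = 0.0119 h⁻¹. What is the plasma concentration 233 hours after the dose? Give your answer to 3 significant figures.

10.4 µg/mL

C₀ = dose / V = 1630 / 9.76 = 167.0 µg/mL
C(t) = C₀ e^(−kt) = 167.0 × e^(−0.01190 × 233) = 167.0 × e^(−2.773) = 167.0 × 0.06249 ≈ 10.4 µg/mL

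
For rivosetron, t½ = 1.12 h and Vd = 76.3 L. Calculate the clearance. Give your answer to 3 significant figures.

k = ln 2 / t½ = ln 2 / 1.12 = 0.6189 h⁻¹
CL = k · V = 0.6189 × 76.3 ≈ 47.2 L/h

47.2 L/h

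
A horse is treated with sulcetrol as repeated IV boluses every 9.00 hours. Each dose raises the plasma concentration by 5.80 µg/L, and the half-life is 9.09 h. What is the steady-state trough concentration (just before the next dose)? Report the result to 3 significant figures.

k = ln 2 / 9.09 = 0.07625 h⁻¹
Fraction remaining after one interval: e^(−kτ) = e^(−0.07625 × 9.00) = 0.5034
R = 1 / (1 − 0.5034) = 2.014
Css,max = 5.80 × 2.014 = 11.68 µg/L
Css,min = Css,max × e^(−kτ) = 11.68 × 0.5034 ≈ 5.88 µg/L

5.88 µg/L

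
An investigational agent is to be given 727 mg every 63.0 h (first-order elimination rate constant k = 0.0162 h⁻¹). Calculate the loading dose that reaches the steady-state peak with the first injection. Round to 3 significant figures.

1140 mg

Accumulation ratio R = 1 / (1 − e^(−kτ)) = 1 / (1 − e^(−0.01620×63.0)) = 1 / (1 − 0.3604) = 1.563
Loading dose = maintenance dose × R = 727 × 1.563 ≈ 1140 mg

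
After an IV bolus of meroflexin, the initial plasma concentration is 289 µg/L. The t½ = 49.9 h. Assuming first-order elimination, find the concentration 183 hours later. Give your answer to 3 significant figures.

k = ln 2 / 49.9 = 0.01389 h⁻¹
183 h is 3.667 half-lives, so C = 289 × (1/2)^3.667 = 289 × 0.07871 ≈ 22.7 µg/L

22.7 µg/L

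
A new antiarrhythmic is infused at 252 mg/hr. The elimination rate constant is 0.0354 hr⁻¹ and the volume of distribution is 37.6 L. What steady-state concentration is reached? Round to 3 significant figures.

189 µg/mL

CL = k · V = 0.0354 × 37.6 = 1.331 L/hr
Css = rate / CL = 252 / 1.331 ≈ 189 µg/mL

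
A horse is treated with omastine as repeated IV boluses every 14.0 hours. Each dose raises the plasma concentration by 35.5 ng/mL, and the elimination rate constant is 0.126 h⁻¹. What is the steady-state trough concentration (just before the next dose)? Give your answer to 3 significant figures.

Fraction remaining after one interval: e^(−kτ) = e^(−0.1260 × 14.0) = 0.1714
R = 1 / (1 − 0.1714) = 1.207
Css,max = 35.5 × 1.207 = 42.84 ng/mL
Css,min = Css,max × e^(−kτ) = 42.84 × 0.1714 ≈ 7.34 ng/mL

7.34 ng/mL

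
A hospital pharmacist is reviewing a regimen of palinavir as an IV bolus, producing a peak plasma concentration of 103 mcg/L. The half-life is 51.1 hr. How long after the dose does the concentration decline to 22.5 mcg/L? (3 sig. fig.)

k = ln 2 / 51.1 = 0.01356 hr⁻¹
C(t) = C₀ e^(−kt)  ⇒  t = ln(C₀/C) / k
t = ln(103/22.5) / 0.01356 = 1.521 / 0.01356 ≈ 112 hours

112 hours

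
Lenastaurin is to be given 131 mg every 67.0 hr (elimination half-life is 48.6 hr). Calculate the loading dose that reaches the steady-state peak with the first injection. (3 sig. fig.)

213 mg

k = ln 2 / 48.6 = 0.01426 hr⁻¹
Accumulation ratio R = 1 / (1 − e^(−kτ)) = 1 / (1 − e^(−0.01426×67.0)) = 1 / (1 − 0.3846) = 1.625
Loading dose = maintenance dose × R = 131 × 1.625 ≈ 213 mg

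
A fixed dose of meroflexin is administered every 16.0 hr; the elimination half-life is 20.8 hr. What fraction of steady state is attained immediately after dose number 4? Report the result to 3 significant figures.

0.881

k = ln 2 / 20.8 = 0.03332 hr⁻¹
f_n = 1 − e^(−nkτ) = 1 − e^(−4 × 0.03332 × 16.0) = 1 − e^(−2.133) = 1 − 0.1185 ≈ 0.881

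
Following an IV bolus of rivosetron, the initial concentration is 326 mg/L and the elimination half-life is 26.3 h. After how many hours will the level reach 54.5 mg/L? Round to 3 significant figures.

67.9 hours

k = ln 2 / 26.3 = 0.02636 h⁻¹
C(t) = C₀ e^(−kt)  ⇒  t = ln(C₀/C) / k
t = ln(326/54.5) / 0.02636 = 1.789 / 0.02636 ≈ 67.9 hours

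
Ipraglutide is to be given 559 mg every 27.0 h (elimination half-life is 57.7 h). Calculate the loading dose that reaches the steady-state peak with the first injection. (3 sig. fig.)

2020 mg

k = ln 2 / 57.7 = 0.01201 h⁻¹
Accumulation ratio R = 1 / (1 − e^(−kτ)) = 1 / (1 − e^(−0.01201×27.0)) = 1 / (1 − 0.7230) = 3.610
Loading dose = maintenance dose × R = 559 × 3.610 ≈ 2020 mg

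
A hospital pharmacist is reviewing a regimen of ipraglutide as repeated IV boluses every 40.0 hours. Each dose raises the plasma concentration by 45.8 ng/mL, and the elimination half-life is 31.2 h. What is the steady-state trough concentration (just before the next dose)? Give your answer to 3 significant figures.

32.0 ng/mL

k = ln 2 / 31.2 = 0.02222 h⁻¹
Fraction remaining after one interval: e^(−kτ) = e^(−0.02222 × 40.0) = 0.4112
R = 1 / (1 − 0.4112) = 1.698
Css,max = 45.8 × 1.698 = 77.79 ng/mL
Css,min = Css,max × e^(−kτ) = 77.79 × 0.4112 ≈ 32.0 ng/mL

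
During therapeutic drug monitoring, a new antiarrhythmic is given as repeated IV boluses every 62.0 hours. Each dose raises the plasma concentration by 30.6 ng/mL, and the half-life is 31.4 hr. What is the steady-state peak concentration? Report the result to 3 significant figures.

41.0 ng/mL

k = ln 2 / 31.4 = 0.02207 hr⁻¹
Fraction remaining after one interval: e^(−kτ) = e^(−0.02207 × 62.0) = 0.2545
R = 1 / (1 − 0.2545) = 1.341
Css,max = 30.6 × 1.341 ≈ 41.0 ng/mL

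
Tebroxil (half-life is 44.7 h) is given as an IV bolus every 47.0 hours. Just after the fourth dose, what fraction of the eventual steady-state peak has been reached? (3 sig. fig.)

0.946

k = ln 2 / 44.7 = 0.01551 h⁻¹
f_n = 1 − e^(−nkτ) = 1 − e^(−4 × 0.01551 × 47.0) = 1 − e^(−2.915) = 1 − 0.05419 ≈ 0.946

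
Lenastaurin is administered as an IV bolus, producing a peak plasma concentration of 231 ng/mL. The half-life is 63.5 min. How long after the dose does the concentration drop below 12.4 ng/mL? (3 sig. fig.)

268 minutes

k = ln 2 / 63.5 = 0.01092 min⁻¹
C(t) = C₀ e^(−kt)  ⇒  t = ln(C₀/C) / k
t = ln(231/12.4) / 0.01092 = 2.925 / 0.01092 ≈ 268 minutes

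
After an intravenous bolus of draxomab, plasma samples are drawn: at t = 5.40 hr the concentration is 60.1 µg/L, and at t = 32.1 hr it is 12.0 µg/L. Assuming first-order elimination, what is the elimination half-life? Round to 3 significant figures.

11.5 hours

k = ln(C₁/C₂) / (t₂ − t₁) = ln(60.1/12.0) / (32.1 − 5.40)
  = 1.611 / 26.70 = 0.06034 hr⁻¹
t½ = ln 2 / k = ln 2 / 0.06034 ≈ 11.5 hours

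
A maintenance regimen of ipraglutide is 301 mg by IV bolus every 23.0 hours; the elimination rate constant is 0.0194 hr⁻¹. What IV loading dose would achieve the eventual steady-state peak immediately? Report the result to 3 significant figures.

Accumulation ratio R = 1 / (1 − e^(−kτ)) = 1 / (1 − e^(−0.01940×23.0)) = 1 / (1 − 0.6401) = 2.778
Loading dose = maintenance dose × R = 301 × 2.778 ≈ 836 mg

836 mg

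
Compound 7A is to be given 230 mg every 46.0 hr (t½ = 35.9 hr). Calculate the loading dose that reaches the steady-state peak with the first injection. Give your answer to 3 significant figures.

391 mg

k = ln 2 / 35.9 = 0.01931 hr⁻¹
Accumulation ratio R = 1 / (1 − e^(−kτ)) = 1 / (1 − e^(−0.01931×46.0)) = 1 / (1 − 0.4114) = 1.699
Loading dose = maintenance dose × R = 230 × 1.699 ≈ 391 mg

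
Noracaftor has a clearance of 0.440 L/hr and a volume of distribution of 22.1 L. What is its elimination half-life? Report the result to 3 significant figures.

k = CL / V = 0.440 / 22.1 = 0.01991 hr⁻¹
t½ = ln 2 / k = ln 2 / 0.01991 ≈ 34.8 hours

34.8 hours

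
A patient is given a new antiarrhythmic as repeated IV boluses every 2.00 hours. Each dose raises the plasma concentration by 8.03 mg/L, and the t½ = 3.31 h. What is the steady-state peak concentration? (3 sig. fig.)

23.5 mg/L

k = ln 2 / 3.31 = 0.2094 h⁻¹
Fraction remaining after one interval: e^(−kτ) = e^(−0.2094 × 2.00) = 0.6578
R = 1 / (1 − 0.6578) = 2.922
Css,max = 8.03 × 2.922 ≈ 23.5 mg/L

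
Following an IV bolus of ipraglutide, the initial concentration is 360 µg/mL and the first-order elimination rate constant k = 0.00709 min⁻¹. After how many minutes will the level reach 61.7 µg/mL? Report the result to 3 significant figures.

249 minutes

C(t) = C₀ e^(−kt)  ⇒  t = ln(C₀/C) / k
t = ln(360/61.7) / 0.007090 = 1.764 / 0.007090 ≈ 249 minutes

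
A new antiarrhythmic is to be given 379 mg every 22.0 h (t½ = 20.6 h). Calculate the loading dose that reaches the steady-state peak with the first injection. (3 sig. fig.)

k = ln 2 / 20.6 = 0.03365 h⁻¹
Accumulation ratio R = 1 / (1 − e^(−kτ)) = 1 / (1 − e^(−0.03365×22.0)) = 1 / (1 − 0.4770) = 1.912
Loading dose = maintenance dose × R = 379 × 1.912 ≈ 725 mg

725 mg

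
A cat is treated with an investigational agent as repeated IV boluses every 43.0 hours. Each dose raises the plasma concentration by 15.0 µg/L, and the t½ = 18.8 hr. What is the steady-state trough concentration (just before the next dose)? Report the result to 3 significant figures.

k = ln 2 / 18.8 = 0.03687 hr⁻¹
Fraction remaining after one interval: e^(−kτ) = e^(−0.03687 × 43.0) = 0.2049
R = 1 / (1 − 0.2049) = 1.258
Css,max = 15.0 × 1.258 = 18.86 µg/L
Css,min = Css,max × e^(−kτ) = 18.86 × 0.2049 ≈ 3.86 µg/L

3.86 µg/L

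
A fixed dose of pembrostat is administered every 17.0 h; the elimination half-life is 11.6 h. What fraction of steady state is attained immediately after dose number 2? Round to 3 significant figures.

0.869

k = ln 2 / 11.6 = 0.05975 h⁻¹
f_n = 1 − e^(−nkτ) = 1 − e^(−2 × 0.05975 × 17.0) = 1 − e^(−2.032) = 1 − 0.1311 ≈ 0.869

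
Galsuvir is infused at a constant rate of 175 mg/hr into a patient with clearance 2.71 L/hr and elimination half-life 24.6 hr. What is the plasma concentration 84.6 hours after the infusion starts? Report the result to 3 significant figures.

Css = rate / CL = 175 / 2.71 = 64.58 mg/L
k = ln 2 / 24.6 = 0.02818 hr⁻¹
C(t) = Css (1 − e^(−kt)) = 64.58 × (1 − e^(−2.384)) = 64.58 × 0.9078 ≈ 58.6 mg/L

58.6 mg/L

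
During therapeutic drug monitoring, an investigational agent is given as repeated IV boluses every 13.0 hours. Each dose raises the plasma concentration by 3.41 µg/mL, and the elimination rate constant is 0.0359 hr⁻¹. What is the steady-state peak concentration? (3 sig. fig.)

9.14 µg/mL

Fraction remaining after one interval: e^(−kτ) = e^(−0.03590 × 13.0) = 0.6271
R = 1 / (1 − 0.6271) = 2.681
Css,max = 3.41 × 2.681 ≈ 9.14 µg/mL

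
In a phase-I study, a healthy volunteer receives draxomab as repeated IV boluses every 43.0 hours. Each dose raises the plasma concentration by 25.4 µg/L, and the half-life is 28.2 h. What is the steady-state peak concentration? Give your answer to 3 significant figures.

38.9 µg/L

k = ln 2 / 28.2 = 0.02458 h⁻¹
Fraction remaining after one interval: e^(−kτ) = e^(−0.02458 × 43.0) = 0.3475
R = 1 / (1 − 0.3475) = 1.533
Css,max = 25.4 × 1.533 ≈ 38.9 µg/L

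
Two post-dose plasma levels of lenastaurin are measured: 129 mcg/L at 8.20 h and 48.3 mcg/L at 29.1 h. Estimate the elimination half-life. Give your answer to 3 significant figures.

14.7 hours

k = ln(C₁/C₂) / (t₂ − t₁) = ln(129/48.3) / (29.1 − 8.20)
  = 0.9824 / 20.90 = 0.04700 h⁻¹
t½ = ln 2 / k = ln 2 / 0.04700 ≈ 14.7 hours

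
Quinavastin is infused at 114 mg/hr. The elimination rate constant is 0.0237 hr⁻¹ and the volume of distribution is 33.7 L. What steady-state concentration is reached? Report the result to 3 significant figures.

143 µg/mL

CL = k · V = 0.0237 × 33.7 = 0.7987 L/hr
Css = rate / CL = 114 / 0.7987 ≈ 143 µg/mL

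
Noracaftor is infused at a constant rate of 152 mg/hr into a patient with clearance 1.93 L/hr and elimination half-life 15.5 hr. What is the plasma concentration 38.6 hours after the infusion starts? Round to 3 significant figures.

Css = rate / CL = 152 / 1.93 = 78.76 µg/mL
k = ln 2 / 15.5 = 0.04472 hr⁻¹
C(t) = Css (1 − e^(−kt)) = 78.76 × (1 − e^(−1.726)) = 78.76 × 0.8220 ≈ 64.7 µg/mL

64.7 µg/mL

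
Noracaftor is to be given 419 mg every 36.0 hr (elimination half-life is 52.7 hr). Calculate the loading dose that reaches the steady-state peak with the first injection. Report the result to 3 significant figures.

k = ln 2 / 52.7 = 0.01315 hr⁻¹
Accumulation ratio R = 1 / (1 − e^(−kτ)) = 1 / (1 − e^(−0.01315×36.0)) = 1 / (1 − 0.6228) = 2.651
Loading dose = maintenance dose × R = 419 × 2.651 ≈ 1110 mg

1110 mg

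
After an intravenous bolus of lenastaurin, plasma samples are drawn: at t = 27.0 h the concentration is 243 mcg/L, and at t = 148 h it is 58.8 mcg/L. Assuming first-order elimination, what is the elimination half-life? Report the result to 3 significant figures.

k = ln(C₁/C₂) / (t₂ − t₁) = ln(243/58.8) / (148 − 27.0)
  = 1.419 / 121.0 = 0.01173 h⁻¹
t½ = ln 2 / k = ln 2 / 0.01173 ≈ 59.1 hours

59.1 hours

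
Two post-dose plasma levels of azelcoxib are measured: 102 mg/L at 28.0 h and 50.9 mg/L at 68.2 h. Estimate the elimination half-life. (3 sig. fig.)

k = ln(C₁/C₂) / (t₂ − t₁) = ln(102/50.9) / (68.2 − 28.0)
  = 0.6951 / 40.20 = 0.01729 h⁻¹
t½ = ln 2 / k = ln 2 / 0.01729 ≈ 40.1 hours

40.1 hours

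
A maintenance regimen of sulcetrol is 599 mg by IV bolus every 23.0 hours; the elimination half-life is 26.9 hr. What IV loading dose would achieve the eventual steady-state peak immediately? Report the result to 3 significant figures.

k = ln 2 / 26.9 = 0.02577 hr⁻¹
Accumulation ratio R = 1 / (1 − e^(−kτ)) = 1 / (1 − e^(−0.02577×23.0)) = 1 / (1 − 0.5529) = 2.236
Loading dose = maintenance dose × R = 599 × 2.236 ≈ 1340 mg

1340 mg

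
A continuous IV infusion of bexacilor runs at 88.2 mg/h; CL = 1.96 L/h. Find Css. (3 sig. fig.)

45.0 mg/L

Css = infusion rate / CL = 88.2 / 1.96 ≈ 45.0 mg/L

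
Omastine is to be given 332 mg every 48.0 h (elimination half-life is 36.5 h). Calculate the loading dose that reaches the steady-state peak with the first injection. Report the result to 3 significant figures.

555 mg

k = ln 2 / 36.5 = 0.01899 h⁻¹
Accumulation ratio R = 1 / (1 − e^(−kτ)) = 1 / (1 − e^(−0.01899×48.0)) = 1 / (1 − 0.4019) = 1.672
Loading dose = maintenance dose × R = 332 × 1.672 ≈ 555 mg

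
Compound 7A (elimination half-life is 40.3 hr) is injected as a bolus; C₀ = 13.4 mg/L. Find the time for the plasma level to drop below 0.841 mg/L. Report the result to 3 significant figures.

161 hours

k = ln 2 / 40.3 = 0.01720 hr⁻¹
C(t) = C₀ e^(−kt)  ⇒  t = ln(C₀/C) / k
t = ln(13.4/0.841) / 0.01720 = 2.768 / 0.01720 ≈ 161 hours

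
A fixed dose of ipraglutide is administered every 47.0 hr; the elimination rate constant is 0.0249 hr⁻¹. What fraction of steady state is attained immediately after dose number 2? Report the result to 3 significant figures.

f_n = 1 − e^(−nkτ) = 1 − e^(−2 × 0.02490 × 47.0) = 1 − e^(−2.341) = 1 − 0.09627 ≈ 0.904

0.904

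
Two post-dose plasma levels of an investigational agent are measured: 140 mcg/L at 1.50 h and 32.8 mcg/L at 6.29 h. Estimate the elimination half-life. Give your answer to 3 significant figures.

k = ln(C₁/C₂) / (t₂ − t₁) = ln(140/32.8) / (6.29 − 1.50)
  = 1.451 / 4.790 = 0.3030 h⁻¹
t½ = ln 2 / k = ln 2 / 0.3030 ≈ 2.29 hours

2.29 hours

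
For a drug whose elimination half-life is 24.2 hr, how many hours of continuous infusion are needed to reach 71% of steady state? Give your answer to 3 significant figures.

k = ln 2 / 24.2 = 0.02864 hr⁻¹
f = 1 − e^(−kt)  ⇒  t = −ln(1 − f) / k
t = −ln(1 − 0.71) / 0.02864 = 1.238 / 0.02864 ≈ 43.2 hours

43.2 hours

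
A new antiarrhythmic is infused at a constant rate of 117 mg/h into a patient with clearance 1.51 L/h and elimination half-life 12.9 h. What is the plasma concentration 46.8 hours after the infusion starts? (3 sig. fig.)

Css = rate / CL = 117 / 1.51 = 77.48 mg/L
k = ln 2 / 12.9 = 0.05373 h⁻¹
C(t) = Css (1 − e^(−kt)) = 77.48 × (1 − e^(−2.515)) = 77.48 × 0.9191 ≈ 71.2 mg/L

71.2 mg/L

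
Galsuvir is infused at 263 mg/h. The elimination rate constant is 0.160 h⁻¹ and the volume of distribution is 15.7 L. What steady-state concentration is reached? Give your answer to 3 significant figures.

105 µg/mL

CL = k · V = 0.160 × 15.7 = 2.512 L/h
Css = rate / CL = 263 / 2.512 ≈ 105 µg/mL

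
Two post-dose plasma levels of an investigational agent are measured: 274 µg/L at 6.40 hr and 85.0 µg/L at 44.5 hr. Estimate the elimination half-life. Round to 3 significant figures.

22.6 hours

k = ln(C₁/C₂) / (t₂ − t₁) = ln(274/85.0) / (44.5 − 6.40)
  = 1.170 / 38.10 = 0.03072 hr⁻¹
t½ = ln 2 / k = ln 2 / 0.03072 ≈ 22.6 hours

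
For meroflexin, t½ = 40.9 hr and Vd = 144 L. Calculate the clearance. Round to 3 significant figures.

2.44 L/hr

k = ln 2 / t½ = ln 2 / 40.9 = 0.01695 hr⁻¹
CL = k · V = 0.01695 × 144 ≈ 2.44 L/hr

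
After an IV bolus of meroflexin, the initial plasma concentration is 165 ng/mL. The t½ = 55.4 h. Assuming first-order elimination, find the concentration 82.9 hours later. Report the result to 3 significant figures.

58.5 ng/mL

k = ln 2 / 55.4 = 0.01251 h⁻¹
82.9 h is 1.496 half-lives, so C = 165 × (1/2)^1.496 = 165 × 0.3544 ≈ 58.5 ng/mL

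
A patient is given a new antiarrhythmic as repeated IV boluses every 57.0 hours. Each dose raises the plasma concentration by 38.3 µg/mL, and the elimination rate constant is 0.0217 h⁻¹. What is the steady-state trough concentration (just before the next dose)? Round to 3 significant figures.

Fraction remaining after one interval: e^(−kτ) = e^(−0.02170 × 57.0) = 0.2903
R = 1 / (1 − 0.2903) = 1.409
Css,max = 38.3 × 1.409 = 53.97 µg/mL
Css,min = Css,max × e^(−kτ) = 53.97 × 0.2903 ≈ 15.7 µg/mL

15.7 µg/mL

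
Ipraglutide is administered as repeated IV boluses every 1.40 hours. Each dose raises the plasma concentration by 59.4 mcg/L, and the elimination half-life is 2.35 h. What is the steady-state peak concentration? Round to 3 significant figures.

k = ln 2 / 2.35 = 0.2950 h⁻¹
Fraction remaining after one interval: e^(−kτ) = e^(−0.2950 × 1.40) = 0.6617
R = 1 / (1 − 0.6617) = 2.956
Css,max = 59.4 × 2.956 ≈ 176 mcg/L

176 mcg/L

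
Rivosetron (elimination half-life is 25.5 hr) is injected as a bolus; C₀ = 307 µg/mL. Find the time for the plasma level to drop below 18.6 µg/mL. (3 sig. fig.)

k = ln 2 / 25.5 = 0.02718 hr⁻¹
C(t) = C₀ e^(−kt)  ⇒  t = ln(C₀/C) / k
t = ln(307/18.6) / 0.02718 = 2.804 / 0.02718 ≈ 103 hours

103 hours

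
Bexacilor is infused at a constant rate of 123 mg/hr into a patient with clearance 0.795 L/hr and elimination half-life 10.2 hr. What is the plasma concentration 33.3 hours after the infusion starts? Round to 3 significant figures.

Css = rate / CL = 123 / 0.795 = 154.7 mg/L
k = ln 2 / 10.2 = 0.06796 hr⁻¹
C(t) = Css (1 − e^(−kt)) = 154.7 × (1 − e^(−2.263)) = 154.7 × 0.8960 ≈ 139 mg/L

139 mg/L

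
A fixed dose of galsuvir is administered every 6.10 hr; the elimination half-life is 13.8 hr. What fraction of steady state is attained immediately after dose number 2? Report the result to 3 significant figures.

0.458

k = ln 2 / 13.8 = 0.05023 hr⁻¹
f_n = 1 − e^(−nkτ) = 1 − e^(−2 × 0.05023 × 6.10) = 1 − e^(−0.6128) = 1 − 0.5418 ≈ 0.458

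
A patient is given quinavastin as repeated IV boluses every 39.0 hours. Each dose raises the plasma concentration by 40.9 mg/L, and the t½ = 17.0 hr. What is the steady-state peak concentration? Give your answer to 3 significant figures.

51.4 mg/L

k = ln 2 / 17.0 = 0.04077 hr⁻¹
Fraction remaining after one interval: e^(−kτ) = e^(−0.04077 × 39.0) = 0.2039
R = 1 / (1 − 0.2039) = 1.256
Css,max = 40.9 × 1.256 ≈ 51.4 mg/L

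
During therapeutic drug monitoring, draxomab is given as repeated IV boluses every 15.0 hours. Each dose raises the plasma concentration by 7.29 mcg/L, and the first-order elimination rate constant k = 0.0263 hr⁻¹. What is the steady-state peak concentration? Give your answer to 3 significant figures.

Fraction remaining after one interval: e^(−kτ) = e^(−0.02630 × 15.0) = 0.6740
R = 1 / (1 − 0.6740) = 3.068
Css,max = 7.29 × 3.068 ≈ 22.4 mcg/L

22.4 mcg/L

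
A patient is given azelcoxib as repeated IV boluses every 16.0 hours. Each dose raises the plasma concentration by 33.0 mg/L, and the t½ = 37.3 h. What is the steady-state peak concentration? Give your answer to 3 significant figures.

k = ln 2 / 37.3 = 0.01858 h⁻¹
Fraction remaining after one interval: e^(−kτ) = e^(−0.01858 × 16.0) = 0.7428
R = 1 / (1 − 0.7428) = 3.888
Css,max = 33.0 × 3.888 ≈ 128 mg/L

128 mg/L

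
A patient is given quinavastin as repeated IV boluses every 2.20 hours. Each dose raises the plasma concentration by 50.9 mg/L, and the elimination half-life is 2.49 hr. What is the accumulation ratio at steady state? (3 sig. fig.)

k = ln 2 / 2.49 = 0.2784 hr⁻¹
Fraction remaining after one interval: e^(−kτ) = e^(−0.2784 × 2.20) = 0.5420
R = 1 / (1 − 0.5420) = 1 / 0.4580 ≈ 2.18

2.18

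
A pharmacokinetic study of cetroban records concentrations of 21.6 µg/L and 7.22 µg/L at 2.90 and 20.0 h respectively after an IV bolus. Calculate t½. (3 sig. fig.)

10.8 hours

k = ln(C₁/C₂) / (t₂ − t₁) = ln(21.6/7.22) / (20.0 − 2.90)
  = 1.096 / 17.10 = 0.06408 h⁻¹
t½ = ln 2 / k = ln 2 / 0.06408 ≈ 10.8 hours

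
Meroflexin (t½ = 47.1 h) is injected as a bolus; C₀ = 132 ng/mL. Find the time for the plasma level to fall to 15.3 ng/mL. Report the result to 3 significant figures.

k = ln 2 / 47.1 = 0.01472 h⁻¹
C(t) = C₀ e^(−kt)  ⇒  t = ln(C₀/C) / k
t = ln(132/15.3) / 0.01472 = 2.155 / 0.01472 ≈ 146 hours

146 hours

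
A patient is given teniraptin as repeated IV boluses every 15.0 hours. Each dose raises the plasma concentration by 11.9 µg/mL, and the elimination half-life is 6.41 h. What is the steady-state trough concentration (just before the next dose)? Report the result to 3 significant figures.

2.93 µg/mL

k = ln 2 / 6.41 = 0.1081 h⁻¹
Fraction remaining after one interval: e^(−kτ) = e^(−0.1081 × 15.0) = 0.1975
R = 1 / (1 − 0.1975) = 1.246
Css,max = 11.9 × 1.246 = 14.83 µg/mL
Css,min = Css,max × e^(−kτ) = 14.83 × 0.1975 ≈ 2.93 µg/mL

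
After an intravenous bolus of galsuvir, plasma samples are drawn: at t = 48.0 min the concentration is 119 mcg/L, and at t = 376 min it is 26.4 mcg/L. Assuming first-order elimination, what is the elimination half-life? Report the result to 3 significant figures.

k = ln(C₁/C₂) / (t₂ − t₁) = ln(119/26.4) / (376 − 48.0)
  = 1.506 / 328.0 = 0.004591 min⁻¹
t½ = ln 2 / k = ln 2 / 0.004591 ≈ 151 minutes

151 minutes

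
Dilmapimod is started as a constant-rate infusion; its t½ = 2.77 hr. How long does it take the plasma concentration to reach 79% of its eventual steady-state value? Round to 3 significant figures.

6.24 hours

k = ln 2 / 2.77 = 0.2502 hr⁻¹
f = 1 − e^(−kt)  ⇒  t = −ln(1 − f) / k
t = −ln(1 − 0.79) / 0.2502 = 1.561 / 0.2502 ≈ 6.24 hours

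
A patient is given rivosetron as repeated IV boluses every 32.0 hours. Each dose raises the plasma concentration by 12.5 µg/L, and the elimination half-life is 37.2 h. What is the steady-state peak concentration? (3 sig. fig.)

27.8 µg/L

k = ln 2 / 37.2 = 0.01863 h⁻¹
Fraction remaining after one interval: e^(−kτ) = e^(−0.01863 × 32.0) = 0.5509
R = 1 / (1 − 0.5509) = 2.227
Css,max = 12.5 × 2.227 ≈ 27.8 µg/L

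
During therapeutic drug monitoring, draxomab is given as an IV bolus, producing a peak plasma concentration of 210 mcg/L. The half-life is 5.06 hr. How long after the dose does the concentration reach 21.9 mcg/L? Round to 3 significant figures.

16.5 hours

k = ln 2 / 5.06 = 0.1370 hr⁻¹
C(t) = C₀ e^(−kt)  ⇒  t = ln(C₀/C) / k
t = ln(210/21.9) / 0.1370 = 2.261 / 0.1370 ≈ 16.5 hours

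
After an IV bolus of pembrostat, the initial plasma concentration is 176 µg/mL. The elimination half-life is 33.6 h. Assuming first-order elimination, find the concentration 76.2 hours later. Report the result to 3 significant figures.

36.5 µg/mL

k = ln 2 / 33.6 = 0.02063 h⁻¹
C(t) = C₀ e^(−kt) = 176 × e^(−0.02063 × 76.2) = 176 × e^(−1.572) = 176 × 0.2076 ≈ 36.5 µg/mL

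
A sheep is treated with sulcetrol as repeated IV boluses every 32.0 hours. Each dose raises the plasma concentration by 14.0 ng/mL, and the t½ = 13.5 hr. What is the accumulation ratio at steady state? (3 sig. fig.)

k = ln 2 / 13.5 = 0.05134 hr⁻¹
Fraction remaining after one interval: e^(−kτ) = e^(−0.05134 × 32.0) = 0.1934
R = 1 / (1 − 0.1934) = 1 / 0.8066 ≈ 1.24

1.24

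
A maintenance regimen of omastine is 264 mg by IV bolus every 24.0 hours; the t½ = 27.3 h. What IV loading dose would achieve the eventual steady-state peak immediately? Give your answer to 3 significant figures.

579 mg

k = ln 2 / 27.3 = 0.02539 h⁻¹
Accumulation ratio R = 1 / (1 − e^(−kτ)) = 1 / (1 − e^(−0.02539×24.0)) = 1 / (1 − 0.5437) = 2.192
Loading dose = maintenance dose × R = 264 × 2.192 ≈ 579 mg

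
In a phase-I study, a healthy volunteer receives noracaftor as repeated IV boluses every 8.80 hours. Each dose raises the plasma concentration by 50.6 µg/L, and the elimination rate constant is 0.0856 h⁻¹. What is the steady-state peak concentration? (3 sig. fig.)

95.6 µg/L

Fraction remaining after one interval: e^(−kτ) = e^(−0.08560 × 8.80) = 0.4708
R = 1 / (1 − 0.4708) = 1.890
Css,max = 50.6 × 1.890 ≈ 95.6 µg/L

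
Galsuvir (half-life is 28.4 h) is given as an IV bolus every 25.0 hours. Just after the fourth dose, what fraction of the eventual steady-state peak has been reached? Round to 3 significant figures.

0.913

k = ln 2 / 28.4 = 0.02441 h⁻¹
f_n = 1 − e^(−nkτ) = 1 − e^(−4 × 0.02441 × 25.0) = 1 − e^(−2.441) = 1 − 0.08710 ≈ 0.913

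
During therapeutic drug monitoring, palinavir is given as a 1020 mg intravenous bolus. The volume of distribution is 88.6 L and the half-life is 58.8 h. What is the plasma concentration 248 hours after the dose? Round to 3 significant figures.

0.619 µg/mL

C₀ = dose / V = 1020 / 88.6 = 11.51 µg/mL
k = ln 2 / 58.8 = 0.01179 h⁻¹
C(t) = C₀ e^(−kt) = 11.51 × e^(−0.01179 × 248) = 11.51 × e^(−2.923) = 11.51 × 0.05375 ≈ 0.619 µg/mL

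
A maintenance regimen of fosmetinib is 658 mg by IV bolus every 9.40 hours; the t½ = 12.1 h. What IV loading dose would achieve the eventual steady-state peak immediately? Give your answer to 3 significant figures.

k = ln 2 / 12.1 = 0.05728 h⁻¹
Accumulation ratio R = 1 / (1 − e^(−kτ)) = 1 / (1 − e^(−0.05728×9.40)) = 1 / (1 − 0.5836) = 2.402
Loading dose = maintenance dose × R = 658 × 2.402 ≈ 1580 mg

1580 mg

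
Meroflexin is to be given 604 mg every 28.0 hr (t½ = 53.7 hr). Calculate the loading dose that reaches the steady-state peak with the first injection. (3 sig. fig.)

k = ln 2 / 53.7 = 0.01291 hr⁻¹
Accumulation ratio R = 1 / (1 − e^(−kτ)) = 1 / (1 − e^(−0.01291×28.0)) = 1 / (1 − 0.6967) = 3.297
Loading dose = maintenance dose × R = 604 × 3.297 ≈ 1990 mg

1990 mg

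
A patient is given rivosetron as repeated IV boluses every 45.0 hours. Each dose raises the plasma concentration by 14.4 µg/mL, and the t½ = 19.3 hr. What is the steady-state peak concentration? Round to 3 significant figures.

18.0 µg/mL

k = ln 2 / 19.3 = 0.03591 hr⁻¹
Fraction remaining after one interval: e^(−kτ) = e^(−0.03591 × 45.0) = 0.1987
R = 1 / (1 − 0.1987) = 1.248
Css,max = 14.4 × 1.248 ≈ 18.0 µg/mL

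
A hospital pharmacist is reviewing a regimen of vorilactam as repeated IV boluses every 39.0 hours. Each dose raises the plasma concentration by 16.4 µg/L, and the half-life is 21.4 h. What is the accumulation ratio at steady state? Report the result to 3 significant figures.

1.39

k = ln 2 / 21.4 = 0.03239 h⁻¹
Fraction remaining after one interval: e^(−kτ) = e^(−0.03239 × 39.0) = 0.2827
R = 1 / (1 − 0.2827) = 1 / 0.7173 ≈ 1.39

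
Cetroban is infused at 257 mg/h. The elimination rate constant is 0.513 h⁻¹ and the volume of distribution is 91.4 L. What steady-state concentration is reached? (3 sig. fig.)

5.48 mg/L

CL = k · V = 0.513 × 91.4 = 46.89 L/h
Css = rate / CL = 257 / 46.89 ≈ 5.48 mg/L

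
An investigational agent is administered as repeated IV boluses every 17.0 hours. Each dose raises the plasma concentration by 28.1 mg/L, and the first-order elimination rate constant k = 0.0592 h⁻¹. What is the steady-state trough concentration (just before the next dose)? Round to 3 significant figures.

Fraction remaining after one interval: e^(−kτ) = e^(−0.05920 × 17.0) = 0.3655
R = 1 / (1 − 0.3655) = 1.576
Css,max = 28.1 × 1.576 = 44.29 mg/L
Css,min = Css,max × e^(−kτ) = 44.29 × 0.3655 ≈ 16.2 mg/L

16.2 mg/L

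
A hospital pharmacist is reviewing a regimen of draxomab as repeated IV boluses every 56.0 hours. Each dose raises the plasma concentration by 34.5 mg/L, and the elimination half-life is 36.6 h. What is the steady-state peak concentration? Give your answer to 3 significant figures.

52.8 mg/L

k = ln 2 / 36.6 = 0.01894 h⁻¹
Fraction remaining after one interval: e^(−kτ) = e^(−0.01894 × 56.0) = 0.3463
R = 1 / (1 − 0.3463) = 1.530
Css,max = 34.5 × 1.530 ≈ 52.8 mg/L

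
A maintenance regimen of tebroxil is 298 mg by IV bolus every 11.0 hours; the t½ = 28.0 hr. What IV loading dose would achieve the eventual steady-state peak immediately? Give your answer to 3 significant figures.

1250 mg

k = ln 2 / 28.0 = 0.02476 hr⁻¹
Accumulation ratio R = 1 / (1 − e^(−kτ)) = 1 / (1 − e^(−0.02476×11.0)) = 1 / (1 − 0.7616) = 4.195
Loading dose = maintenance dose × R = 298 × 4.195 ≈ 1250 mg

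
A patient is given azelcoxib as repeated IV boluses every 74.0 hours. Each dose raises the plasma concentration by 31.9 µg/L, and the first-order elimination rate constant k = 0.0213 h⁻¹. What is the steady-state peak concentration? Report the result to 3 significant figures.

Fraction remaining after one interval: e^(−kτ) = e^(−0.02130 × 74.0) = 0.2068
R = 1 / (1 − 0.2068) = 1.261
Css,max = 31.9 × 1.261 ≈ 40.2 µg/L

40.2 µg/L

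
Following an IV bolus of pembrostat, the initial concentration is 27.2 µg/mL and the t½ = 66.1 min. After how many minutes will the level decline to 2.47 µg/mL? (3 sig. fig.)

k = ln 2 / 66.1 = 0.01049 min⁻¹
C(t) = C₀ e^(−kt)  ⇒  t = ln(C₀/C) / k
t = ln(27.2/2.47) / 0.01049 = 2.399 / 0.01049 ≈ 229 minutes

229 minutes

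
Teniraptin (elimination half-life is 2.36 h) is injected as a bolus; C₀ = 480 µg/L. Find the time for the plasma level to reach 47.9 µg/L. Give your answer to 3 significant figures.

7.85 hours

k = ln 2 / 2.36 = 0.2937 h⁻¹
C(t) = C₀ e^(−kt)  ⇒  t = ln(C₀/C) / k
t = ln(480/47.9) / 0.2937 = 2.305 / 0.2937 ≈ 7.85 hours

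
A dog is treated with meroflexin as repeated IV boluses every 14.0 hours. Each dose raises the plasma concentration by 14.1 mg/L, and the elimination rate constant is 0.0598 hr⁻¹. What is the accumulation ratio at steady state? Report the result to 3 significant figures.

Fraction remaining after one interval: e^(−kτ) = e^(−0.05980 × 14.0) = 0.4329
R = 1 / (1 − 0.4329) = 1 / 0.5671 ≈ 1.76

1.76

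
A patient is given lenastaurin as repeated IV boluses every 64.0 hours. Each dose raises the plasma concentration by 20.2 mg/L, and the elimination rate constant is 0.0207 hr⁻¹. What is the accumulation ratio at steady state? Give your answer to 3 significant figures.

1.36

Fraction remaining after one interval: e^(−kτ) = e^(−0.02070 × 64.0) = 0.2659
R = 1 / (1 − 0.2659) = 1 / 0.7341 ≈ 1.36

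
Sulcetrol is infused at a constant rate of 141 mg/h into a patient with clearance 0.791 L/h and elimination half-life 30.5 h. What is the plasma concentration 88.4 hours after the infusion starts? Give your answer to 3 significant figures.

154 µg/mL

Css = rate / CL = 141 / 0.791 = 178.3 µg/mL
k = ln 2 / 30.5 = 0.02273 h⁻¹
C(t) = Css (1 − e^(−kt)) = 178.3 × (1 − e^(−2.009)) = 178.3 × 0.8659 ≈ 154 µg/mL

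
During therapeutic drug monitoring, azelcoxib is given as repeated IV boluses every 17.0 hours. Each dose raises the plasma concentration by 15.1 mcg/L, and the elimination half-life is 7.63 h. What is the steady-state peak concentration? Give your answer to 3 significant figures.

k = ln 2 / 7.63 = 0.09084 h⁻¹
Fraction remaining after one interval: e^(−kτ) = e^(−0.09084 × 17.0) = 0.2134
R = 1 / (1 − 0.2134) = 1.271
Css,max = 15.1 × 1.271 ≈ 19.2 mcg/L

19.2 mcg/L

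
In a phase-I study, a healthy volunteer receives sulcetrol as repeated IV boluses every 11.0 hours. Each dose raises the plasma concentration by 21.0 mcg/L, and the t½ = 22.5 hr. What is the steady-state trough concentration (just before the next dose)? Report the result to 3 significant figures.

k = ln 2 / 22.5 = 0.03081 hr⁻¹
Fraction remaining after one interval: e^(−kτ) = e^(−0.03081 × 11.0) = 0.7126
R = 1 / (1 − 0.7126) = 3.479
Css,max = 21.0 × 3.479 = 73.06 mcg/L
Css,min = Css,max × e^(−kτ) = 73.06 × 0.7126 ≈ 52.1 mcg/L

52.1 mcg/L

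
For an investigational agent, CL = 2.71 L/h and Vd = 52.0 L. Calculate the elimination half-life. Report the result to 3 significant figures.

13.3 hours

k = CL / V = 2.71 / 52.0 = 0.05212 h⁻¹
t½ = ln 2 / k = ln 2 / 0.05212 ≈ 13.3 hours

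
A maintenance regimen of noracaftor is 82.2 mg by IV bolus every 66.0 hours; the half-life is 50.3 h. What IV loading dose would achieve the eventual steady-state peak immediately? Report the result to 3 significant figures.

138 mg

k = ln 2 / 50.3 = 0.01378 h⁻¹
Accumulation ratio R = 1 / (1 − e^(−kτ)) = 1 / (1 − e^(−0.01378×66.0)) = 1 / (1 − 0.4027) = 1.674
Loading dose = maintenance dose × R = 82.2 × 1.674 ≈ 138 mg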